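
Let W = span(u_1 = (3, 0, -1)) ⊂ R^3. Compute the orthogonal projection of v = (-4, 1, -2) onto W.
proj_W(v) = (-3, 0, 1)

Set up U = [u_1 | ... | u_1] ∈ R^(3×1). The projector onto W = col(U) is P = U (U^T U)^(-1) U^T.
Compute U^T U =
  [10],
and U^T v = (-10).
Solve U^T U · c = U^T v for the coefficients: c = (-1). The projection is proj_W(v) = U c.
Check: (v - proj_W(v)) · u_1 = 0  (should be 0).
Result: proj_W(v) = (-3, 0, 1).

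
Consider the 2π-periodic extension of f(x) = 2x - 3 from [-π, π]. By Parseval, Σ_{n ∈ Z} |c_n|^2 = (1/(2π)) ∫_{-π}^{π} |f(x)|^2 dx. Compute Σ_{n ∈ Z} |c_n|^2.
Σ |c_n|^2 = 4π^2/3 + 9

Expand and integrate term by term over [-π, π]:
  ∫ (2x)^2 dx = 4·(2π^3/3); ∫ 2·2·(-3)·x dx = 0 (odd integrand); ∫ (-3)^2 dx = 9·2π.
So (1/(2π)) ∫_{-π}^{π} (2x - 3)^2 dx = 4π^2/3 + 9 = 4π^2/3 + 9.
Parseval ⇒ Σ |c_n|^2 = 4π^2/3 + 9.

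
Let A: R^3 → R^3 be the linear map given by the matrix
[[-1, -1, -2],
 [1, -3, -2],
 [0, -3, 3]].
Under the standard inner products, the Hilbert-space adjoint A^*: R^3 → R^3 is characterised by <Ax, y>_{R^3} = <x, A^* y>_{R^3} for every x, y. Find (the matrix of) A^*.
A^* = A^T =
[[-1, 1, 0],
 [-1, -3, -3],
 [-2, -2, 3]]

For real matrices with standard dot products, the defining identity <Ax, y> = <x, A^* y> gives (Ax)^T y = x^T (A^*) y, i.e. x^T A^T y = x^T (A^*) y. Since this holds for all x, y, we must have A^* = A^T. Therefore
A^* =
[[-1, 1, 0],
 [-1, -3, -3],
 [-2, -2, 3]].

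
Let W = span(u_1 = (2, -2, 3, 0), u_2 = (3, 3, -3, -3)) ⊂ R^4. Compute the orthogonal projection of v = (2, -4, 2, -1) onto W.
proj_W(v) = (129/59, -123/59, 186/59, -3/59)

Set up U = [u_1 | ... | u_2] ∈ R^(4×2). The projector onto W = col(U) is P = U (U^T U)^(-1) U^T.
Compute U^T U =
  [17, -9]
  [-9, 36],
and U^T v = (18, -9).
Solve U^T U · c = U^T v for the coefficients: c = (63/59, 1/59). The projection is proj_W(v) = U c.
Check: (v - proj_W(v)) · u_1 = 0  (should be 0).
Check: (v - proj_W(v)) · u_2 = 0  (should be 0).
Result: proj_W(v) = (129/59, -123/59, 186/59, -3/59).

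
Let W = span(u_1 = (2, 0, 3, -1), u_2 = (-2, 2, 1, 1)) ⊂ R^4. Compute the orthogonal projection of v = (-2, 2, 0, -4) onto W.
proj_W(v) = (-12/17, 14/17, 10/17, 6/17)

Set up U = [u_1 | ... | u_2] ∈ R^(4×2). The projector onto W = col(U) is P = U (U^T U)^(-1) U^T.
Compute U^T U =
  [14, -2]
  [-2, 10],
and U^T v = (0, 4).
Solve U^T U · c = U^T v for the coefficients: c = (1/17, 7/17). The projection is proj_W(v) = U c.
Check: (v - proj_W(v)) · u_1 = 0  (should be 0).
Check: (v - proj_W(v)) · u_2 = 0  (should be 0).
Result: proj_W(v) = (-12/17, 14/17, 10/17, 6/17).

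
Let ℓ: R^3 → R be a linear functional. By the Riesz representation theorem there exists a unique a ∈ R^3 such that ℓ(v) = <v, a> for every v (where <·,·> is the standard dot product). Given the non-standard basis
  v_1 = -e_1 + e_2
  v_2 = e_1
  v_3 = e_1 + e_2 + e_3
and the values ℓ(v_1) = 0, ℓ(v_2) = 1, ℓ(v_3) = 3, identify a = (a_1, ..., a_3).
a = (1, 1, 1)

Write a = (a_1, ..., a_3) in the standard basis. For each basis vector v_i, ℓ(v_i) = <v_i, a> is a linear equation in the a_j's. Collect the n equations into a matrix system V a = ℓ, where row i of V is v_i (expressed in the standard basis). Since V is invertible (lower-triangular with 1s on the diagonal, up to permutation), solve by back-substitution:
  V =
[[-1, 1, 0],
 [1, 0, 0],
 [1, 1, 1]]
  V a = (0, 1, 3)
Solving gives a = (1, 1, 1).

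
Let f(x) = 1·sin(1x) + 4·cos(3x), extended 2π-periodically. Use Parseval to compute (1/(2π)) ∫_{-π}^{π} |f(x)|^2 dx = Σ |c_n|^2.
Σ |c_n|^2 = 17/2

Expand |f|^2 and use orthogonality of {sin(nx), cos(mx)} on [-π, π]:
  ∫_{-π}^{π} sin(nx)^2 dx = π, ∫ cos(mx)^2 dx = π, and cross terms integrate to 0.
So ∫_{-π}^{π} f(x)^2 dx = 1^2 · π + 4^2 · π = (1 + 16)π.
Divide by 2π: (1 + 16)/2 = 17/2.
By Parseval, this equals Σ |c_n|^2.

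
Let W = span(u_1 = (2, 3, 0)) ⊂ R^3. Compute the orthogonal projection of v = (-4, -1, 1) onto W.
proj_W(v) = (-22/13, -33/13, 0)

Set up U = [u_1 | ... | u_1] ∈ R^(3×1). The projector onto W = col(U) is P = U (U^T U)^(-1) U^T.
Compute U^T U =
  [13],
and U^T v = (-11).
Solve U^T U · c = U^T v for the coefficients: c = (-11/13). The projection is proj_W(v) = U c.
Check: (v - proj_W(v)) · u_1 = 0  (should be 0).
Result: proj_W(v) = (-22/13, -33/13, 0).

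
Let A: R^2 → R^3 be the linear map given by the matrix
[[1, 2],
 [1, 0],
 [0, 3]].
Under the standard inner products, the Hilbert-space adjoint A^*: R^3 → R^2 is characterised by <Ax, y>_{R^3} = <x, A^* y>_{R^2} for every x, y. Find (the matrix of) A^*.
A^* = A^T =
[[1, 1, 0],
 [2, 0, 3]]

For real matrices with standard dot products, the defining identity <Ax, y> = <x, A^* y> gives (Ax)^T y = x^T (A^*) y, i.e. x^T A^T y = x^T (A^*) y. Since this holds for all x, y, we must have A^* = A^T. Therefore
A^* =
[[1, 1, 0],
 [2, 0, 3]].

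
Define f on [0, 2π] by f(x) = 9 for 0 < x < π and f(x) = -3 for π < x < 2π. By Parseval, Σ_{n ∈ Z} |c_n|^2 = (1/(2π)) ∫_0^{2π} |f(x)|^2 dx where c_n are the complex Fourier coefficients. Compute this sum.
Σ |c_n|^2 = 45

Parseval equates the L^2 energy of f (normalised by 1/(2π)) with the ℓ^2 sum of its Fourier coefficients: (1/(2π)) ∫_0^{2π} |f|^2 = Σ |c_n|^2.
Compute the left side: (1/(2π)) [∫_0^π 9^2 dx + ∫_π^{2π} (-3)^2 dx] = (1/(2π)) · (81π + 9π) = (81 + 9)/2 = 45.
So Σ_{n ∈ Z} |c_n|^2 = 45.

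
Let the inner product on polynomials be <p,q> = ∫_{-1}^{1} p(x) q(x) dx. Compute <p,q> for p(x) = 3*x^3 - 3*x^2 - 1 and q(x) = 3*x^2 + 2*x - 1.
<p,q> = 4/5

Expand the product: p(x)·q(x) = 9*x^5 - 3*x^4 - 9*x^3 - 2*x + 1.
∫_{-1}^{1} of each monomial x^k gives [2/(k+1) if k even, 0 if k odd]. Integrating term-by-term (or equivalently evaluating the antiderivative F(x) = 3*x^6/2 - 3*x^5/5 - 9*x^4/4 - x^2 + x at the endpoints):
  F(1) − F(−1) = -27/20 − (-43/20) = 4/5.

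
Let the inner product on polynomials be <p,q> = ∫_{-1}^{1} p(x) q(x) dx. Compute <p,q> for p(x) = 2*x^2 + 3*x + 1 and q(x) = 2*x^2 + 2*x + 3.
<p,q> = 254/15

Expand the product: p(x)·q(x) = 4*x^4 + 10*x^3 + 14*x^2 + 11*x + 3.
∫_{-1}^{1} of each monomial x^k gives [2/(k+1) if k even, 0 if k odd]. Integrating term-by-term (or equivalently evaluating the antiderivative F(x) = 4*x^5/5 + 5*x^4/2 + 14*x^3/3 + 11*x^2/2 + 3*x at the endpoints):
  F(1) − F(−1) = 247/15 − (-7/15) = 254/15.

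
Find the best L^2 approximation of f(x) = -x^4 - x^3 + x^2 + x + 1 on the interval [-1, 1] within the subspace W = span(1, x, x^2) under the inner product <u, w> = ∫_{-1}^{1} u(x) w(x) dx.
g(x) = x^2/7 + 2*x/5 + 38/35

The best approximation g ∈ W is the orthogonal projection of f onto W. Writing g = a_0 + a_1 x + a_2 x^2, the coefficients solve the normal equations G · a = b where
  G_{ij} = <φ_i, φ_j> and b_i = <f, φ_i>, with φ_0 = 1, φ_1 = x, φ_2 = x^2.
G =
  [2, 0, 2/3]
  [0, 2/3, 0]
  [2/3, 0, 2/5],
b = (34/15, 4/15, 82/105).
Solving gives a_0 = 38/35, a_1 = 2/5, a_2 = 1/7, so
  g(x) = x^2/7 + 2*x/5 + 38/35.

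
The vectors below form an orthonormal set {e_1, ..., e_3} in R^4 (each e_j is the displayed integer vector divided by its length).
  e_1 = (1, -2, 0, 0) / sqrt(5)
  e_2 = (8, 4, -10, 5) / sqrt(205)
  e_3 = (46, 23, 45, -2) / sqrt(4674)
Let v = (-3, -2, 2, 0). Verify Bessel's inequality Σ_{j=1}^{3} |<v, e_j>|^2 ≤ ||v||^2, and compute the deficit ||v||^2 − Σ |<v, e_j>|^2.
Σ |<v, e_j>|^2 = 871/57; ||v||^2 = 17; deficit = 98/57

Write each e_j = u_j / sqrt(<u_j, u_j>) where u_j is the displayed integer vector. Then <v, e_j> = <v, u_j> / sqrt(<u_j, u_j>), so |<v, e_j>|^2 = <v, u_j>^2 / <u_j, u_j>.
Coefficients: <v, e_1> = 1/sqrt(5), <v, e_2> = -52/sqrt(205), <v, e_3> = -94/sqrt(4674).
Square and sum: Σ |<v, e_j>|^2 = 871/57.
Compute ||v||^2 = v·v = 17.
Deficit = 17 − 871/57 = 98/57 ≥ 0, confirming Bessel's inequality. (The deficit equals ||v − Σ <v,e_j> e_j||^2, the squared distance from v to span{e_j}.)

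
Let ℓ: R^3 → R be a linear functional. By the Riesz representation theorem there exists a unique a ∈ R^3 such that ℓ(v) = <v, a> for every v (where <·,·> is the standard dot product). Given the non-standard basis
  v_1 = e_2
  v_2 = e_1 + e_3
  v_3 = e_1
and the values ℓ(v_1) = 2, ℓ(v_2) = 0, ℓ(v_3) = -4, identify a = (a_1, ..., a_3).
a = (-4, 2, 4)

Write a = (a_1, ..., a_3) in the standard basis. For each basis vector v_i, ℓ(v_i) = <v_i, a> is a linear equation in the a_j's. Collect the n equations into a matrix system V a = ℓ, where row i of V is v_i (expressed in the standard basis). Since V is invertible (lower-triangular with 1s on the diagonal, up to permutation), solve by back-substitution:
  V =
[[0, 1, 0],
 [1, 0, 1],
 [1, 0, 0]]
  V a = (2, 0, -4)
Solving gives a = (-4, 2, 4).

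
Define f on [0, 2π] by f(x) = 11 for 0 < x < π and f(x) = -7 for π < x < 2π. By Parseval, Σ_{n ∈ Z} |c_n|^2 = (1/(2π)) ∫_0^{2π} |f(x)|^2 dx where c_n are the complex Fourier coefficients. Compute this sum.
Σ |c_n|^2 = 85

Parseval equates the L^2 energy of f (normalised by 1/(2π)) with the ℓ^2 sum of its Fourier coefficients: (1/(2π)) ∫_0^{2π} |f|^2 = Σ |c_n|^2.
Compute the left side: (1/(2π)) [∫_0^π 11^2 dx + ∫_π^{2π} (-7)^2 dx] = (1/(2π)) · (121π + 49π) = (121 + 49)/2 = 85.
So Σ_{n ∈ Z} |c_n|^2 = 85.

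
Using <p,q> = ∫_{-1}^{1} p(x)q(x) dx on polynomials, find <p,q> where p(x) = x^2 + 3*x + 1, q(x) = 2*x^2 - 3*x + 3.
<p,q> = 62/15

Expand the product: p(x)·q(x) = 2*x^4 + 3*x^3 - 4*x^2 + 6*x + 3.
∫_{-1}^{1} of each monomial x^k gives [2/(k+1) if k even, 0 if k odd]. Integrating term-by-term (or equivalently evaluating the antiderivative F(x) = 2*x^5/5 + 3*x^4/4 - 4*x^3/3 + 3*x^2 + 3*x at the endpoints):
  F(1) − F(−1) = 349/60 − (101/60) = 62/15.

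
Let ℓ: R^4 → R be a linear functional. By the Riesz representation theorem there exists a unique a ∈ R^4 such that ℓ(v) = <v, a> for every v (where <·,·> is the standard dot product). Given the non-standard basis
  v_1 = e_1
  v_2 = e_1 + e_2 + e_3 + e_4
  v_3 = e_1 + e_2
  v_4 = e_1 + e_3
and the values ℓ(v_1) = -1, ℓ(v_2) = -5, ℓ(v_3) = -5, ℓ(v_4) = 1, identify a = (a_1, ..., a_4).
a = (-1, -4, 2, -2)

Write a = (a_1, ..., a_4) in the standard basis. For each basis vector v_i, ℓ(v_i) = <v_i, a> is a linear equation in the a_j's. Collect the n equations into a matrix system V a = ℓ, where row i of V is v_i (expressed in the standard basis). Since V is invertible (lower-triangular with 1s on the diagonal, up to permutation), solve by back-substitution:
  V =
[[1, 0, 0, 0],
 [1, 1, 1, 1],
 [1, 1, 0, 0],
 [1, 0, 1, 0]]
  V a = (-1, -5, -5, 1)
Solving gives a = (-1, -4, 2, -2).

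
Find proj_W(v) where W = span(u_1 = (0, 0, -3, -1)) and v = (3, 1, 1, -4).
proj_W(v) = (0, 0, -3/10, -1/10)

Set up U = [u_1 | ... | u_1] ∈ R^(4×1). The projector onto W = col(U) is P = U (U^T U)^(-1) U^T.
Compute U^T U =
  [10],
and U^T v = (1).
Solve U^T U · c = U^T v for the coefficients: c = (1/10). The projection is proj_W(v) = U c.
Check: (v - proj_W(v)) · u_1 = 0  (should be 0).
Result: proj_W(v) = (0, 0, -3/10, -1/10).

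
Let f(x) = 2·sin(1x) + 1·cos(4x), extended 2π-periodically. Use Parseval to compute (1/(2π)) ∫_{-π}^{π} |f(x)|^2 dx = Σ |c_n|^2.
Σ |c_n|^2 = 5/2

Expand |f|^2 and use orthogonality of {sin(nx), cos(mx)} on [-π, π]:
  ∫_{-π}^{π} sin(nx)^2 dx = π, ∫ cos(mx)^2 dx = π, and cross terms integrate to 0.
So ∫_{-π}^{π} f(x)^2 dx = 2^2 · π + 1^2 · π = (4 + 1)π.
Divide by 2π: (4 + 1)/2 = 5/2.
By Parseval, this equals Σ |c_n|^2.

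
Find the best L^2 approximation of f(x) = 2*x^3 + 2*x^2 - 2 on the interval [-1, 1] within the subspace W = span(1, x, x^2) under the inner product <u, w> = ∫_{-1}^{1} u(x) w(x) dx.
g(x) = 2*x^2 + 6*x/5 - 2

The best approximation g ∈ W is the orthogonal projection of f onto W. Writing g = a_0 + a_1 x + a_2 x^2, the coefficients solve the normal equations G · a = b where
  G_{ij} = <φ_i, φ_j> and b_i = <f, φ_i>, with φ_0 = 1, φ_1 = x, φ_2 = x^2.
G =
  [2, 0, 2/3]
  [0, 2/3, 0]
  [2/3, 0, 2/5],
b = (-8/3, 4/5, -8/15).
Solving gives a_0 = -2, a_1 = 6/5, a_2 = 2, so
  g(x) = 2*x^2 + 6*x/5 - 2.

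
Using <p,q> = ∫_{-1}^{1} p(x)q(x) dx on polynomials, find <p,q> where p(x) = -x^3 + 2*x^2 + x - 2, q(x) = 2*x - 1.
<p,q> = 16/5

Expand the product: p(x)·q(x) = -2*x^4 + 5*x^3 - 5*x + 2.
∫_{-1}^{1} of each monomial x^k gives [2/(k+1) if k even, 0 if k odd]. Integrating term-by-term (or equivalently evaluating the antiderivative F(x) = -2*x^5/5 + 5*x^4/4 - 5*x^2/2 + 2*x at the endpoints):
  F(1) − F(−1) = 7/20 − (-57/20) = 16/5.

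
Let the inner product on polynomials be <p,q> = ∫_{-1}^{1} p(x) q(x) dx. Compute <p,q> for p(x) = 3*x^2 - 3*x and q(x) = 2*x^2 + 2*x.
<p,q> = -8/5

Expand the product: p(x)·q(x) = 6*x^4 - 6*x^2.
∫_{-1}^{1} of each monomial x^k gives [2/(k+1) if k even, 0 if k odd]. Integrating term-by-term (or equivalently evaluating the antiderivative F(x) = 6*x^5/5 - 2*x^3 at the endpoints):
  F(1) − F(−1) = -4/5 − (4/5) = -8/5.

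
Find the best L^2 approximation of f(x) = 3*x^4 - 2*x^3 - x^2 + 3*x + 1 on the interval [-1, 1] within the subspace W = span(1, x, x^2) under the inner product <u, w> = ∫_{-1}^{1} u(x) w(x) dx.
g(x) = 11*x^2/7 + 9*x/5 + 26/35

The best approximation g ∈ W is the orthogonal projection of f onto W. Writing g = a_0 + a_1 x + a_2 x^2, the coefficients solve the normal equations G · a = b where
  G_{ij} = <φ_i, φ_j> and b_i = <f, φ_i>, with φ_0 = 1, φ_1 = x, φ_2 = x^2.
G =
  [2, 0, 2/3]
  [0, 2/3, 0]
  [2/3, 0, 2/5],
b = (38/15, 6/5, 118/105).
Solving gives a_0 = 26/35, a_1 = 9/5, a_2 = 11/7, so
  g(x) = 11*x^2/7 + 9*x/5 + 26/35.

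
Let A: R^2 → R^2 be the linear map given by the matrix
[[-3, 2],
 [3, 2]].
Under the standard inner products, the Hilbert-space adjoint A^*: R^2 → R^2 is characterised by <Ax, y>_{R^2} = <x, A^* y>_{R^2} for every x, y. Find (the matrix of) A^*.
A^* = A^T =
[[-3, 3],
 [2, 2]]

For real matrices with standard dot products, the defining identity <Ax, y> = <x, A^* y> gives (Ax)^T y = x^T (A^*) y, i.e. x^T A^T y = x^T (A^*) y. Since this holds for all x, y, we must have A^* = A^T. Therefore
A^* =
[[-3, 3],
 [2, 2]].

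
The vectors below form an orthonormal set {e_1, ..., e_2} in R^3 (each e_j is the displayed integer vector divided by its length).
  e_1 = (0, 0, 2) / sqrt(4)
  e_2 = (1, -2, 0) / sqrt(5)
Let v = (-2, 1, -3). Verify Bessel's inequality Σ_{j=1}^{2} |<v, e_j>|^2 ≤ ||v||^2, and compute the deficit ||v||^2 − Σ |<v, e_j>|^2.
Σ |<v, e_j>|^2 = 61/5; ||v||^2 = 14; deficit = 9/5

Write each e_j = u_j / sqrt(<u_j, u_j>) where u_j is the displayed integer vector. Then <v, e_j> = <v, u_j> / sqrt(<u_j, u_j>), so |<v, e_j>|^2 = <v, u_j>^2 / <u_j, u_j>.
Coefficients: <v, e_1> = -6/sqrt(4), <v, e_2> = -4/sqrt(5).
Square and sum: Σ |<v, e_j>|^2 = 61/5.
Compute ||v||^2 = v·v = 14.
Deficit = 14 − 61/5 = 9/5 ≥ 0, confirming Bessel's inequality. (The deficit equals ||v − Σ <v,e_j> e_j||^2, the squared distance from v to span{e_j}.)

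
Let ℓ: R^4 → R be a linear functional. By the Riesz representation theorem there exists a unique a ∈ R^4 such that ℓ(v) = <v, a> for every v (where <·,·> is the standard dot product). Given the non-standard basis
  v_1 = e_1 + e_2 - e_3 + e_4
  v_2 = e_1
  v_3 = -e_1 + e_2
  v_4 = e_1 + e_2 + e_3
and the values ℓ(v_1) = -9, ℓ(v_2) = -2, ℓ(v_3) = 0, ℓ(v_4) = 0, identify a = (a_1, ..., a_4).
a = (-2, -2, 4, -1)

Write a = (a_1, ..., a_4) in the standard basis. For each basis vector v_i, ℓ(v_i) = <v_i, a> is a linear equation in the a_j's. Collect the n equations into a matrix system V a = ℓ, where row i of V is v_i (expressed in the standard basis). Since V is invertible (lower-triangular with 1s on the diagonal, up to permutation), solve by back-substitution:
  V =
[[1, 1, -1, 1],
 [1, 0, 0, 0],
 [-1, 1, 0, 0],
 [1, 1, 1, 0]]
  V a = (-9, -2, 0, 0)
Solving gives a = (-2, -2, 4, -1).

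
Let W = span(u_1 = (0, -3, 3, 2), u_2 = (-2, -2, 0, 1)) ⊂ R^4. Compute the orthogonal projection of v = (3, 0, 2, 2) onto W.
proj_W(v) = (168/67, -15/67, 183/67, 38/67)

Set up U = [u_1 | ... | u_2] ∈ R^(4×2). The projector onto W = col(U) is P = U (U^T U)^(-1) U^T.
Compute U^T U =
  [22, 8]
  [8, 9],
and U^T v = (10, -4).
Solve U^T U · c = U^T v for the coefficients: c = (61/67, -84/67). The projection is proj_W(v) = U c.
Check: (v - proj_W(v)) · u_1 = 0  (should be 0).
Check: (v - proj_W(v)) · u_2 = 0  (should be 0).
Result: proj_W(v) = (168/67, -15/67, 183/67, 38/67).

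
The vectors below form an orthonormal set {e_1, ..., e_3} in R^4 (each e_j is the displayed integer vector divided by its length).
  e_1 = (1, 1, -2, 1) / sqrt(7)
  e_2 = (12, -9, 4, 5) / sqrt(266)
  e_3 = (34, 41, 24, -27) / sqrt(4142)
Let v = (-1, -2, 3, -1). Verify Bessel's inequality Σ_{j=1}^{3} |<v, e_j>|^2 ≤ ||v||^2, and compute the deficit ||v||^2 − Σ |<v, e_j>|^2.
Σ |<v, e_j>|^2 = 1634/109; ||v||^2 = 15; deficit = 1/109

Write each e_j = u_j / sqrt(<u_j, u_j>) where u_j is the displayed integer vector. Then <v, e_j> = <v, u_j> / sqrt(<u_j, u_j>), so |<v, e_j>|^2 = <v, u_j>^2 / <u_j, u_j>.
Coefficients: <v, e_1> = -10/sqrt(7), <v, e_2> = 13/sqrt(266), <v, e_3> = -17/sqrt(4142).
Square and sum: Σ |<v, e_j>|^2 = 1634/109.
Compute ||v||^2 = v·v = 15.
Deficit = 15 − 1634/109 = 1/109 ≥ 0, confirming Bessel's inequality. (The deficit equals ||v − Σ <v,e_j> e_j||^2, the squared distance from v to span{e_j}.)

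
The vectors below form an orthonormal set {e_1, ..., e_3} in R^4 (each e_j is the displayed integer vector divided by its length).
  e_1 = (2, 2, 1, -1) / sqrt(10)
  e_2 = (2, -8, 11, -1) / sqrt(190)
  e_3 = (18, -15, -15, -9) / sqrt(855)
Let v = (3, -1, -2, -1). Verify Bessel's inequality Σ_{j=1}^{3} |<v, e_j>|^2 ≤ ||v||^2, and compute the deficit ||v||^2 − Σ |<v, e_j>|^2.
Σ |<v, e_j>|^2 = 74/5; ||v||^2 = 15; deficit = 1/5

Write each e_j = u_j / sqrt(<u_j, u_j>) where u_j is the displayed integer vector. Then <v, e_j> = <v, u_j> / sqrt(<u_j, u_j>), so |<v, e_j>|^2 = <v, u_j>^2 / <u_j, u_j>.
Coefficients: <v, e_1> = 3/sqrt(10), <v, e_2> = -7/sqrt(190), <v, e_3> = 108/sqrt(855).
Square and sum: Σ |<v, e_j>|^2 = 74/5.
Compute ||v||^2 = v·v = 15.
Deficit = 15 − 74/5 = 1/5 ≥ 0, confirming Bessel's inequality. (The deficit equals ||v − Σ <v,e_j> e_j||^2, the squared distance from v to span{e_j}.)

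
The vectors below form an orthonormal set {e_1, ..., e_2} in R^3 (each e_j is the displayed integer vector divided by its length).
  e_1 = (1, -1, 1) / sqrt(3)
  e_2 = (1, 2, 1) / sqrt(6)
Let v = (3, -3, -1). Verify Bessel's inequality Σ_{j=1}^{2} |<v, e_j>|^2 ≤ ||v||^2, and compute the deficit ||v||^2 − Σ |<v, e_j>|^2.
Σ |<v, e_j>|^2 = 11; ||v||^2 = 19; deficit = 8

Write each e_j = u_j / sqrt(<u_j, u_j>) where u_j is the displayed integer vector. Then <v, e_j> = <v, u_j> / sqrt(<u_j, u_j>), so |<v, e_j>|^2 = <v, u_j>^2 / <u_j, u_j>.
Coefficients: <v, e_1> = 5/sqrt(3), <v, e_2> = -4/sqrt(6).
Square and sum: Σ |<v, e_j>|^2 = 11.
Compute ||v||^2 = v·v = 19.
Deficit = 19 − 11 = 8 ≥ 0, confirming Bessel's inequality. (The deficit equals ||v − Σ <v,e_j> e_j||^2, the squared distance from v to span{e_j}.)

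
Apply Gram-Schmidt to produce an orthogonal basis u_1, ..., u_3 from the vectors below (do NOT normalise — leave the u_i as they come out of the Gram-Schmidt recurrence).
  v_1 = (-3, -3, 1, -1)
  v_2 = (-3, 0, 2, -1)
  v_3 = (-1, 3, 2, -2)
Orthogonal basis:
  u_1 = (-3, -3, 1, -1)
  u_2 = (-6/5, 9/5, 7/5, -2/5)
  u_3 = (1/2, 0, 0, -3/2)

Apply the Gram-Schmidt recurrence
  u_1 = v_1
  u_i = v_i − Σ_{j<i} ((v_i · u_j) / (u_j · u_j)) · u_j.

Step by step this gives:
  u_1 = (-3, -3, 1, -1)
  u_2 = (-6/5, 9/5, 7/5, -2/5)
  u_3 = (1/2, 0, 0, -3/2)

Orthogonality check:
  u_2 · u_1 = 0 (should be 0)
  u_3 · u_1 = 0 (should be 0)
  u_3 · u_2 = 0 (should be 0)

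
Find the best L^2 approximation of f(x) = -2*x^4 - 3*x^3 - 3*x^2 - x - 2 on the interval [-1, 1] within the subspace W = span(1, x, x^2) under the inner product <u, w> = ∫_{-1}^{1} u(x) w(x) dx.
g(x) = -33*x^2/7 - 14*x/5 - 64/35

The best approximation g ∈ W is the orthogonal projection of f onto W. Writing g = a_0 + a_1 x + a_2 x^2, the coefficients solve the normal equations G · a = b where
  G_{ij} = <φ_i, φ_j> and b_i = <f, φ_i>, with φ_0 = 1, φ_1 = x, φ_2 = x^2.
G =
  [2, 0, 2/3]
  [0, 2/3, 0]
  [2/3, 0, 2/5],
b = (-34/5, -28/15, -326/105).
Solving gives a_0 = -64/35, a_1 = -14/5, a_2 = -33/7, so
  g(x) = -33*x^2/7 - 14*x/5 - 64/35.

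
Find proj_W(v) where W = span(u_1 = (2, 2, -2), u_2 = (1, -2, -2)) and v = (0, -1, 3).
proj_W(v) = (-20/13, -8/13, 24/13)

Set up U = [u_1 | ... | u_2] ∈ R^(3×2). The projector onto W = col(U) is P = U (U^T U)^(-1) U^T.
Compute U^T U =
  [12, 2]
  [2, 9],
and U^T v = (-8, -4).
Solve U^T U · c = U^T v for the coefficients: c = (-8/13, -4/13). The projection is proj_W(v) = U c.
Check: (v - proj_W(v)) · u_1 = 0  (should be 0).
Check: (v - proj_W(v)) · u_2 = 0  (should be 0).
Result: proj_W(v) = (-20/13, -8/13, 24/13).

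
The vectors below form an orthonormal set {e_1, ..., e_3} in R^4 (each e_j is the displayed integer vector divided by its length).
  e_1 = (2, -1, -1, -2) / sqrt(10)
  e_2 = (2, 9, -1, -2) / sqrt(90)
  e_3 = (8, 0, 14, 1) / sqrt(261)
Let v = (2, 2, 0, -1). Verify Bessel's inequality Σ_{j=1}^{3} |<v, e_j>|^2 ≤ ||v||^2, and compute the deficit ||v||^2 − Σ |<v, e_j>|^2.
Σ |<v, e_j>|^2 = 257/29; ||v||^2 = 9; deficit = 4/29

Write each e_j = u_j / sqrt(<u_j, u_j>) where u_j is the displayed integer vector. Then <v, e_j> = <v, u_j> / sqrt(<u_j, u_j>), so |<v, e_j>|^2 = <v, u_j>^2 / <u_j, u_j>.
Coefficients: <v, e_1> = 4/sqrt(10), <v, e_2> = 24/sqrt(90), <v, e_3> = 15/sqrt(261).
Square and sum: Σ |<v, e_j>|^2 = 257/29.
Compute ||v||^2 = v·v = 9.
Deficit = 9 − 257/29 = 4/29 ≥ 0, confirming Bessel's inequality. (The deficit equals ||v − Σ <v,e_j> e_j||^2, the squared distance from v to span{e_j}.)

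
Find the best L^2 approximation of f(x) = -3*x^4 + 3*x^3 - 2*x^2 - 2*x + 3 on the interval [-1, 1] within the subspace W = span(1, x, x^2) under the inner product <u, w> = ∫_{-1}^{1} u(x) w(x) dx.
g(x) = -32*x^2/7 - x/5 + 114/35

The best approximation g ∈ W is the orthogonal projection of f onto W. Writing g = a_0 + a_1 x + a_2 x^2, the coefficients solve the normal equations G · a = b where
  G_{ij} = <φ_i, φ_j> and b_i = <f, φ_i>, with φ_0 = 1, φ_1 = x, φ_2 = x^2.
G =
  [2, 0, 2/3]
  [0, 2/3, 0]
  [2/3, 0, 2/5],
b = (52/15, -2/15, 12/35).
Solving gives a_0 = 114/35, a_1 = -1/5, a_2 = -32/7, so
  g(x) = -32*x^2/7 - x/5 + 114/35.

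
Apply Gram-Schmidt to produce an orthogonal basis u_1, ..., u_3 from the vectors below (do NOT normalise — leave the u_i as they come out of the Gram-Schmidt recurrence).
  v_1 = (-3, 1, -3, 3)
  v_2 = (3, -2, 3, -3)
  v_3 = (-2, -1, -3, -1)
Orthogonal basis:
  u_1 = (-3, 1, -3, 3)
  u_2 = (-3/28, -27/28, -3/28, 3/28)
  u_3 = (-2/3, 0, -5/3, -7/3)

Apply the Gram-Schmidt recurrence
  u_1 = v_1
  u_i = v_i − Σ_{j<i} ((v_i · u_j) / (u_j · u_j)) · u_j.

Step by step this gives:
  u_1 = (-3, 1, -3, 3)
  u_2 = (-3/28, -27/28, -3/28, 3/28)
  u_3 = (-2/3, 0, -5/3, -7/3)

Orthogonality check:
  u_2 · u_1 = 0 (should be 0)
  u_3 · u_1 = 0 (should be 0)
  u_3 · u_2 = 0 (should be 0)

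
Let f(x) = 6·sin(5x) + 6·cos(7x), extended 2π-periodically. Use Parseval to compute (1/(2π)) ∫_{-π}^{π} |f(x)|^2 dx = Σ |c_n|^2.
Σ |c_n|^2 = 36

Expand |f|^2 and use orthogonality of {sin(nx), cos(mx)} on [-π, π]:
  ∫_{-π}^{π} sin(nx)^2 dx = π, ∫ cos(mx)^2 dx = π, and cross terms integrate to 0.
So ∫_{-π}^{π} f(x)^2 dx = 6^2 · π + 6^2 · π = (36 + 36)π.
Divide by 2π: (36 + 36)/2 = 36.
By Parseval, this equals Σ |c_n|^2.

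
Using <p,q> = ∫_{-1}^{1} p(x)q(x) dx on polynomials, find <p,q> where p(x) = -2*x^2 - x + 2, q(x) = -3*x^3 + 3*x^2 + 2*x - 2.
<p,q> = -58/15

Expand the product: p(x)·q(x) = 6*x^5 - 3*x^4 - 13*x^3 + 8*x^2 + 6*x - 4.
∫_{-1}^{1} of each monomial x^k gives [2/(k+1) if k even, 0 if k odd]. Integrating term-by-term (or equivalently evaluating the antiderivative F(x) = x^6 - 3*x^5/5 - 13*x^4/4 + 8*x^3/3 + 3*x^2 - 4*x at the endpoints):
  F(1) − F(−1) = -71/60 − (161/60) = -58/15.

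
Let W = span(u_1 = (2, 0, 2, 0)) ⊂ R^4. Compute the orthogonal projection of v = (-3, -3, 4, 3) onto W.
proj_W(v) = (1/2, 0, 1/2, 0)

Set up U = [u_1 | ... | u_1] ∈ R^(4×1). The projector onto W = col(U) is P = U (U^T U)^(-1) U^T.
Compute U^T U =
  [8],
and U^T v = (2).
Solve U^T U · c = U^T v for the coefficients: c = (1/4). The projection is proj_W(v) = U c.
Check: (v - proj_W(v)) · u_1 = 0  (should be 0).
Result: proj_W(v) = (1/2, 0, 1/2, 0).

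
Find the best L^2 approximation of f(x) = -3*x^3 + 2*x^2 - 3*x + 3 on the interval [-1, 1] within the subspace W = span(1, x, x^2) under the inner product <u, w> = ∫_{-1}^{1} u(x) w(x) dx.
g(x) = 2*x^2 - 24*x/5 + 3

The best approximation g ∈ W is the orthogonal projection of f onto W. Writing g = a_0 + a_1 x + a_2 x^2, the coefficients solve the normal equations G · a = b where
  G_{ij} = <φ_i, φ_j> and b_i = <f, φ_i>, with φ_0 = 1, φ_1 = x, φ_2 = x^2.
G =
  [2, 0, 2/3]
  [0, 2/3, 0]
  [2/3, 0, 2/5],
b = (22/3, -16/5, 14/5).
Solving gives a_0 = 3, a_1 = -24/5, a_2 = 2, so
  g(x) = 2*x^2 - 24*x/5 + 3.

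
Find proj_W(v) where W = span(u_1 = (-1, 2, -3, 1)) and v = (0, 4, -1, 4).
proj_W(v) = (-1, 2, -3, 1)

Set up U = [u_1 | ... | u_1] ∈ R^(4×1). The projector onto W = col(U) is P = U (U^T U)^(-1) U^T.
Compute U^T U =
  [15],
and U^T v = (15).
Solve U^T U · c = U^T v for the coefficients: c = (1). The projection is proj_W(v) = U c.
Check: (v - proj_W(v)) · u_1 = 0  (should be 0).
Result: proj_W(v) = (-1, 2, -3, 1).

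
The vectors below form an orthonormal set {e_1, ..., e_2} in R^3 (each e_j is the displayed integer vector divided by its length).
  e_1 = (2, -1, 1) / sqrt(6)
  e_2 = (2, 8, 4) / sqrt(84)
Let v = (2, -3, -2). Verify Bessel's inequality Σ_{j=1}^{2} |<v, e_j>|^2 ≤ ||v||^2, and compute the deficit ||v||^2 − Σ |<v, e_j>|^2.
Σ |<v, e_j>|^2 = 27/2; ||v||^2 = 17; deficit = 7/2

Write each e_j = u_j / sqrt(<u_j, u_j>) where u_j is the displayed integer vector. Then <v, e_j> = <v, u_j> / sqrt(<u_j, u_j>), so |<v, e_j>|^2 = <v, u_j>^2 / <u_j, u_j>.
Coefficients: <v, e_1> = 5/sqrt(6), <v, e_2> = -28/sqrt(84).
Square and sum: Σ |<v, e_j>|^2 = 27/2.
Compute ||v||^2 = v·v = 17.
Deficit = 17 − 27/2 = 7/2 ≥ 0, confirming Bessel's inequality. (The deficit equals ||v − Σ <v,e_j> e_j||^2, the squared distance from v to span{e_j}.)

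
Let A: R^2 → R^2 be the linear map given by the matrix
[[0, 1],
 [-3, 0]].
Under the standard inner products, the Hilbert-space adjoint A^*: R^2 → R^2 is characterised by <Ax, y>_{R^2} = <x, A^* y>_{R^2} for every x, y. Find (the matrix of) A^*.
A^* = A^T =
[[0, -3],
 [1, 0]]

For real matrices with standard dot products, the defining identity <Ax, y> = <x, A^* y> gives (Ax)^T y = x^T (A^*) y, i.e. x^T A^T y = x^T (A^*) y. Since this holds for all x, y, we must have A^* = A^T. Therefore
A^* =
[[0, -3],
 [1, 0]].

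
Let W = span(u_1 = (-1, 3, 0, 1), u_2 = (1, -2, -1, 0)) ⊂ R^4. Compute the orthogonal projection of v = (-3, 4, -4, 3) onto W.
proj_W(v) = (-10/17, 79/17, -49/17, 59/17)

Set up U = [u_1 | ... | u_2] ∈ R^(4×2). The projector onto W = col(U) is P = U (U^T U)^(-1) U^T.
Compute U^T U =
  [11, -7]
  [-7, 6],
and U^T v = (18, -7).
Solve U^T U · c = U^T v for the coefficients: c = (59/17, 49/17). The projection is proj_W(v) = U c.
Check: (v - proj_W(v)) · u_1 = 0  (should be 0).
Check: (v - proj_W(v)) · u_2 = 0  (should be 0).
Result: proj_W(v) = (-10/17, 79/17, -49/17, 59/17).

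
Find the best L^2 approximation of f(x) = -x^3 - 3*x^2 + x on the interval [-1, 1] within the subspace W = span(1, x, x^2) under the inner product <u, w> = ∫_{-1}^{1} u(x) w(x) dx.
g(x) = -3*x^2 + 2*x/5

The best approximation g ∈ W is the orthogonal projection of f onto W. Writing g = a_0 + a_1 x + a_2 x^2, the coefficients solve the normal equations G · a = b where
  G_{ij} = <φ_i, φ_j> and b_i = <f, φ_i>, with φ_0 = 1, φ_1 = x, φ_2 = x^2.
G =
  [2, 0, 2/3]
  [0, 2/3, 0]
  [2/3, 0, 2/5],
b = (-2, 4/15, -6/5).
Solving gives a_0 = 0, a_1 = 2/5, a_2 = -3, so
  g(x) = -3*x^2 + 2*x/5.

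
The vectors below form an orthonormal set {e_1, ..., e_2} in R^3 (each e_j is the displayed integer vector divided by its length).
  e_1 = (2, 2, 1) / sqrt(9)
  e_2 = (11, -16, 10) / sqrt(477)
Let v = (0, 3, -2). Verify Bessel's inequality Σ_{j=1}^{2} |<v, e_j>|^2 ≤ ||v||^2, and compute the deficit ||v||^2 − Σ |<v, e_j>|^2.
Σ |<v, e_j>|^2 = 608/53; ||v||^2 = 13; deficit = 81/53

Write each e_j = u_j / sqrt(<u_j, u_j>) where u_j is the displayed integer vector. Then <v, e_j> = <v, u_j> / sqrt(<u_j, u_j>), so |<v, e_j>|^2 = <v, u_j>^2 / <u_j, u_j>.
Coefficients: <v, e_1> = 4/sqrt(9), <v, e_2> = -68/sqrt(477).
Square and sum: Σ |<v, e_j>|^2 = 608/53.
Compute ||v||^2 = v·v = 13.
Deficit = 13 − 608/53 = 81/53 ≥ 0, confirming Bessel's inequality. (The deficit equals ||v − Σ <v,e_j> e_j||^2, the squared distance from v to span{e_j}.)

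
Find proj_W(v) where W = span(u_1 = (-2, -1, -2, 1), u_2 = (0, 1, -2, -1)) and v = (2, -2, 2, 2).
proj_W(v) = (2/7, -8/7, 20/7, 8/7)

Set up U = [u_1 | ... | u_2] ∈ R^(4×2). The projector onto W = col(U) is P = U (U^T U)^(-1) U^T.
Compute U^T U =
  [10, 2]
  [2, 6],
and U^T v = (-4, -8).
Solve U^T U · c = U^T v for the coefficients: c = (-1/7, -9/7). The projection is proj_W(v) = U c.
Check: (v - proj_W(v)) · u_1 = 0  (should be 0).
Check: (v - proj_W(v)) · u_2 = 0  (should be 0).
Result: proj_W(v) = (2/7, -8/7, 20/7, 8/7).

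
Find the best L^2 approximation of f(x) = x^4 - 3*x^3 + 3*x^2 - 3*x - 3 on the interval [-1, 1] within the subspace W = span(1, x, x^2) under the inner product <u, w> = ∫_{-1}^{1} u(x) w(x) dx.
g(x) = 27*x^2/7 - 24*x/5 - 108/35

The best approximation g ∈ W is the orthogonal projection of f onto W. Writing g = a_0 + a_1 x + a_2 x^2, the coefficients solve the normal equations G · a = b where
  G_{ij} = <φ_i, φ_j> and b_i = <f, φ_i>, with φ_0 = 1, φ_1 = x, φ_2 = x^2.
G =
  [2, 0, 2/3]
  [0, 2/3, 0]
  [2/3, 0, 2/5],
b = (-18/5, -16/5, -18/35).
Solving gives a_0 = -108/35, a_1 = -24/5, a_2 = 27/7, so
  g(x) = 27*x^2/7 - 24*x/5 - 108/35.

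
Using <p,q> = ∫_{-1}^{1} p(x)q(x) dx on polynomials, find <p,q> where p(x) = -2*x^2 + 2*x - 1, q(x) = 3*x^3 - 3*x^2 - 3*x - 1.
<p,q> = 92/15

Expand the product: p(x)·q(x) = -6*x^5 + 12*x^4 - 3*x^3 - x^2 + x + 1.
∫_{-1}^{1} of each monomial x^k gives [2/(k+1) if k even, 0 if k odd]. Integrating term-by-term (or equivalently evaluating the antiderivative F(x) = -x^6 + 12*x^5/5 - 3*x^4/4 - x^3/3 + x^2/2 + x at the endpoints):
  F(1) − F(−1) = 109/60 − (-259/60) = 92/15.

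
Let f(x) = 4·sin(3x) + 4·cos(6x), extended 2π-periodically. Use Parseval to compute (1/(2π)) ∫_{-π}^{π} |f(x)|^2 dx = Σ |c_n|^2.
Σ |c_n|^2 = 16

Expand |f|^2 and use orthogonality of {sin(nx), cos(mx)} on [-π, π]:
  ∫_{-π}^{π} sin(nx)^2 dx = π, ∫ cos(mx)^2 dx = π, and cross terms integrate to 0.
So ∫_{-π}^{π} f(x)^2 dx = 4^2 · π + 4^2 · π = (16 + 16)π.
Divide by 2π: (16 + 16)/2 = 16.
By Parseval, this equals Σ |c_n|^2.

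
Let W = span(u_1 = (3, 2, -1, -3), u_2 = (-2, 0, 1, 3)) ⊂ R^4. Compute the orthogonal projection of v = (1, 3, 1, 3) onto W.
proj_W(v) = (1/11, 38/11, 9/11, 27/11)

Set up U = [u_1 | ... | u_2] ∈ R^(4×2). The projector onto W = col(U) is P = U (U^T U)^(-1) U^T.
Compute U^T U =
  [23, -16]
  [-16, 14],
and U^T v = (-1, 8).
Solve U^T U · c = U^T v for the coefficients: c = (19/11, 28/11). The projection is proj_W(v) = U c.
Check: (v - proj_W(v)) · u_1 = 0  (should be 0).
Check: (v - proj_W(v)) · u_2 = 0  (should be 0).
Result: proj_W(v) = (1/11, 38/11, 9/11, 27/11).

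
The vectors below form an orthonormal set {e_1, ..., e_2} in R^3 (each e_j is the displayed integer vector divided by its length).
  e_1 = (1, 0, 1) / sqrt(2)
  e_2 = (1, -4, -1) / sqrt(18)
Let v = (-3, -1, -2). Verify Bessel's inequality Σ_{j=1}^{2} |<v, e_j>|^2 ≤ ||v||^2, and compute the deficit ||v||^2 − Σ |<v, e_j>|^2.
Σ |<v, e_j>|^2 = 13; ||v||^2 = 14; deficit = 1

Write each e_j = u_j / sqrt(<u_j, u_j>) where u_j is the displayed integer vector. Then <v, e_j> = <v, u_j> / sqrt(<u_j, u_j>), so |<v, e_j>|^2 = <v, u_j>^2 / <u_j, u_j>.
Coefficients: <v, e_1> = -5/sqrt(2), <v, e_2> = 3/sqrt(18).
Square and sum: Σ |<v, e_j>|^2 = 13.
Compute ||v||^2 = v·v = 14.
Deficit = 14 − 13 = 1 ≥ 0, confirming Bessel's inequality. (The deficit equals ||v − Σ <v,e_j> e_j||^2, the squared distance from v to span{e_j}.)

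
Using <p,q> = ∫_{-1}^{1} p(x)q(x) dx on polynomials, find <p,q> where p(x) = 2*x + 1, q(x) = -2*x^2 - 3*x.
<p,q> = -16/3

Expand the product: p(x)·q(x) = -4*x^3 - 8*x^2 - 3*x.
∫_{-1}^{1} of each monomial x^k gives [2/(k+1) if k even, 0 if k odd]. Integrating term-by-term (or equivalently evaluating the antiderivative F(x) = -x^4 - 8*x^3/3 - 3*x^2/2 at the endpoints):
  F(1) − F(−1) = -31/6 − (1/6) = -16/3.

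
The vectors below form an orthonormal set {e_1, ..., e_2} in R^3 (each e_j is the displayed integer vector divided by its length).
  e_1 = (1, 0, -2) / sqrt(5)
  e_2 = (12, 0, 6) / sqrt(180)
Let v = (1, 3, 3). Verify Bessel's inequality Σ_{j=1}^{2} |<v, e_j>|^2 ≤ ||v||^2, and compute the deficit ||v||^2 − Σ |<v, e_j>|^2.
Σ |<v, e_j>|^2 = 10; ||v||^2 = 19; deficit = 9

Write each e_j = u_j / sqrt(<u_j, u_j>) where u_j is the displayed integer vector. Then <v, e_j> = <v, u_j> / sqrt(<u_j, u_j>), so |<v, e_j>|^2 = <v, u_j>^2 / <u_j, u_j>.
Coefficients: <v, e_1> = -5/sqrt(5), <v, e_2> = 30/sqrt(180).
Square and sum: Σ |<v, e_j>|^2 = 10.
Compute ||v||^2 = v·v = 19.
Deficit = 19 − 10 = 9 ≥ 0, confirming Bessel's inequality. (The deficit equals ||v − Σ <v,e_j> e_j||^2, the squared distance from v to span{e_j}.)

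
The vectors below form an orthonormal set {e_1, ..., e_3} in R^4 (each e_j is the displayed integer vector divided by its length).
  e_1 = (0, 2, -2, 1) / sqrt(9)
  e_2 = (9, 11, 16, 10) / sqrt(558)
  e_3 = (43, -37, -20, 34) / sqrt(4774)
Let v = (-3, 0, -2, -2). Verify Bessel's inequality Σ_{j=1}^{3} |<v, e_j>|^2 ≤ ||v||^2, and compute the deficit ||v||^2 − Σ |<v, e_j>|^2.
Σ |<v, e_j>|^2 = 1293/77; ||v||^2 = 17; deficit = 16/77

Write each e_j = u_j / sqrt(<u_j, u_j>) where u_j is the displayed integer vector. Then <v, e_j> = <v, u_j> / sqrt(<u_j, u_j>), so |<v, e_j>|^2 = <v, u_j>^2 / <u_j, u_j>.
Coefficients: <v, e_1> = 2/sqrt(9), <v, e_2> = -79/sqrt(558), <v, e_3> = -157/sqrt(4774).
Square and sum: Σ |<v, e_j>|^2 = 1293/77.
Compute ||v||^2 = v·v = 17.
Deficit = 17 − 1293/77 = 16/77 ≥ 0, confirming Bessel's inequality. (The deficit equals ||v − Σ <v,e_j> e_j||^2, the squared distance from v to span{e_j}.)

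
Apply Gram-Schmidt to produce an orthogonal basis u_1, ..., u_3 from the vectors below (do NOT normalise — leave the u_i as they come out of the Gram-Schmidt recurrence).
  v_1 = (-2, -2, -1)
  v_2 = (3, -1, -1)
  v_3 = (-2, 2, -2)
Orthogonal basis:
  u_1 = (-2, -2, -1)
  u_2 = (7/3, -5/3, -4/3)
  u_3 = (-14/45, 14/9, -112/45)

Apply the Gram-Schmidt recurrence
  u_1 = v_1
  u_i = v_i − Σ_{j<i} ((v_i · u_j) / (u_j · u_j)) · u_j.

Step by step this gives:
  u_1 = (-2, -2, -1)
  u_2 = (7/3, -5/3, -4/3)
  u_3 = (-14/45, 14/9, -112/45)

Orthogonality check:
  u_2 · u_1 = 0 (should be 0)
  u_3 · u_1 = 0 (should be 0)
  u_3 · u_2 = 0 (should be 0)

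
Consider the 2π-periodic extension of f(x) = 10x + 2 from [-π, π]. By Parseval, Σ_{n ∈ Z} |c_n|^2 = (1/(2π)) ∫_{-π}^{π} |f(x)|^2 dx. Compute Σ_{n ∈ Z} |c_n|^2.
Σ |c_n|^2 = 100π^2/3 + 4

Expand and integrate term by term over [-π, π]:
  ∫ (10x)^2 dx = 100·(2π^3/3); ∫ 2·10·(2)·x dx = 0 (odd integrand); ∫ 2^2 dx = 4·2π.
So (1/(2π)) ∫_{-π}^{π} (10x + 2)^2 dx = 100π^2/3 + 4 = 100π^2/3 + 4.
Parseval ⇒ Σ |c_n|^2 = 100π^2/3 + 4.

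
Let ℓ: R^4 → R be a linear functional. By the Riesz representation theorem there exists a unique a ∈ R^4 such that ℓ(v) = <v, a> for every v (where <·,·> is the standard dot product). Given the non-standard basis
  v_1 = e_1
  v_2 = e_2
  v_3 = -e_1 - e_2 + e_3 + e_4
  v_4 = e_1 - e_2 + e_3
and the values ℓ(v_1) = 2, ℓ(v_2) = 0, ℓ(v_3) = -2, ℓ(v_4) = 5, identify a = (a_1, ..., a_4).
a = (2, 0, 3, -3)

Write a = (a_1, ..., a_4) in the standard basis. For each basis vector v_i, ℓ(v_i) = <v_i, a> is a linear equation in the a_j's. Collect the n equations into a matrix system V a = ℓ, where row i of V is v_i (expressed in the standard basis). Since V is invertible (lower-triangular with 1s on the diagonal, up to permutation), solve by back-substitution:
  V =
[[1, 0, 0, 0],
 [0, 1, 0, 0],
 [-1, -1, 1, 1],
 [1, -1, 1, 0]]
  V a = (2, 0, -2, 5)
Solving gives a = (2, 0, 3, -3).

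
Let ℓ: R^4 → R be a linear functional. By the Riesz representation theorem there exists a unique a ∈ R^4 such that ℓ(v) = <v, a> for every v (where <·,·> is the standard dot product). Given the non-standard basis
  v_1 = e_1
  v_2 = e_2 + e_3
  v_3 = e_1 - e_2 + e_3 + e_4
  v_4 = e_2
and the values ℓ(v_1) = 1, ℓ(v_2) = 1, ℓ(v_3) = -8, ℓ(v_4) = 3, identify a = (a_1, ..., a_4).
a = (1, 3, -2, -4)

Write a = (a_1, ..., a_4) in the standard basis. For each basis vector v_i, ℓ(v_i) = <v_i, a> is a linear equation in the a_j's. Collect the n equations into a matrix system V a = ℓ, where row i of V is v_i (expressed in the standard basis). Since V is invertible (lower-triangular with 1s on the diagonal, up to permutation), solve by back-substitution:
  V =
[[1, 0, 0, 0],
 [0, 1, 1, 0],
 [1, -1, 1, 1],
 [0, 1, 0, 0]]
  V a = (1, 1, -8, 3)
Solving gives a = (1, 3, -2, -4).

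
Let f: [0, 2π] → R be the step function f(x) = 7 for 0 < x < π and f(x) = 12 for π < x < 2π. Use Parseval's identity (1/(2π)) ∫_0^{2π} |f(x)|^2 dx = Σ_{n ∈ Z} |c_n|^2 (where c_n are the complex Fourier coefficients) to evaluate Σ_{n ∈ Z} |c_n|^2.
Σ |c_n|^2 = 193/2

Parseval equates the L^2 energy of f (normalised by 1/(2π)) with the ℓ^2 sum of its Fourier coefficients: (1/(2π)) ∫_0^{2π} |f|^2 = Σ |c_n|^2.
Compute the left side: (1/(2π)) [∫_0^π 7^2 dx + ∫_π^{2π} 12^2 dx] = (1/(2π)) · (49π + 144π) = (49 + 144)/2 = 193/2.
So Σ_{n ∈ Z} |c_n|^2 = 193/2.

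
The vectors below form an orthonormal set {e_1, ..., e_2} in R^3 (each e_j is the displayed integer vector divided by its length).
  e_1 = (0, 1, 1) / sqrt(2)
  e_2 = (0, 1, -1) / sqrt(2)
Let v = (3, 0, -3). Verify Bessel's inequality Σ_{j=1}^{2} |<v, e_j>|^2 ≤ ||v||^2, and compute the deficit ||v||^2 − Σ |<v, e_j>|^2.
Σ |<v, e_j>|^2 = 9; ||v||^2 = 18; deficit = 9

Write each e_j = u_j / sqrt(<u_j, u_j>) where u_j is the displayed integer vector. Then <v, e_j> = <v, u_j> / sqrt(<u_j, u_j>), so |<v, e_j>|^2 = <v, u_j>^2 / <u_j, u_j>.
Coefficients: <v, e_1> = -3/sqrt(2), <v, e_2> = 3/sqrt(2).
Square and sum: Σ |<v, e_j>|^2 = 9.
Compute ||v||^2 = v·v = 18.
Deficit = 18 − 9 = 9 ≥ 0, confirming Bessel's inequality. (The deficit equals ||v − Σ <v,e_j> e_j||^2, the squared distance from v to span{e_j}.)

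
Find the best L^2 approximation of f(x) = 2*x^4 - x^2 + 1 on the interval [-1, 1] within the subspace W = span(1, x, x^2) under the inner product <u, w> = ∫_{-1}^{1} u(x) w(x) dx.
g(x) = 5*x^2/7 + 29/35

The best approximation g ∈ W is the orthogonal projection of f onto W. Writing g = a_0 + a_1 x + a_2 x^2, the coefficients solve the normal equations G · a = b where
  G_{ij} = <φ_i, φ_j> and b_i = <f, φ_i>, with φ_0 = 1, φ_1 = x, φ_2 = x^2.
G =
  [2, 0, 2/3]
  [0, 2/3, 0]
  [2/3, 0, 2/5],
b = (32/15, 0, 88/105).
Solving gives a_0 = 29/35, a_1 = 0, a_2 = 5/7, so
  g(x) = 5*x^2/7 + 29/35.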